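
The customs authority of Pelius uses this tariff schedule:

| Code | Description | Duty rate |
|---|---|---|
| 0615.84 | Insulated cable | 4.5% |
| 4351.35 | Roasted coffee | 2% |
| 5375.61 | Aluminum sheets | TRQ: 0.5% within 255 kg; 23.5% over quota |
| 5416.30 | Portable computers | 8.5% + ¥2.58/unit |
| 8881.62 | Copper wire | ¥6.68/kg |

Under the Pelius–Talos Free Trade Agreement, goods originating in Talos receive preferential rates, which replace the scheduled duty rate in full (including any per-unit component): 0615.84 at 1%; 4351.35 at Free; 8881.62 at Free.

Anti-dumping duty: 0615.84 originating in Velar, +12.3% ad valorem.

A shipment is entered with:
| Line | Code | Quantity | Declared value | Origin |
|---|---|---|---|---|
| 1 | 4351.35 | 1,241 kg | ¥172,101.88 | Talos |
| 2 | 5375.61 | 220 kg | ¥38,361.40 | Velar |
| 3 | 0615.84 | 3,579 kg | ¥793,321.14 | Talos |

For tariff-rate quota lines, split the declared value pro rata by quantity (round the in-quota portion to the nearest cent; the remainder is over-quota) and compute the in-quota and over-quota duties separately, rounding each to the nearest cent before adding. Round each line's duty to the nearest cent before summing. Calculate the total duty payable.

¥8,125.02

Line 1 (4351.35, Talos, 1,241 kg, ¥172,101.88):
Base rate for 4351.35 is 2%.
Origin Talos qualifies under the Pelius–Talos agreement and 4351.35 is covered: preferential rate Free applies instead.
Duty = ¥172,101.88 × 0% = ¥0.00.
Line 2 (5375.61, Velar, 220 kg, ¥38,361.40):
Code 5375.61 is under a tariff-rate quota (threshold 255 kg). Quantity 220 kg is within the quota, so the in-quota rate 0.5% applies to the full value.
Duty = ¥38,361.40 × 0.5% = ¥191.81.
Line 3 (0615.84, Talos, 3,579 kg, ¥793,321.14):
Base rate for 0615.84 is 4.5%.
Origin Talos qualifies under the Pelius–Talos agreement and 0615.84 is covered: preferential rate 1% applies instead.
The additional-duty order on 0615.84 targets Velar, not Talos; it does not apply.
Duty = ¥793,321.14 × 1% = ¥7,933.21.
Total = ¥0.00 + ¥191.81 + ¥7,933.21 = ¥8,125.02.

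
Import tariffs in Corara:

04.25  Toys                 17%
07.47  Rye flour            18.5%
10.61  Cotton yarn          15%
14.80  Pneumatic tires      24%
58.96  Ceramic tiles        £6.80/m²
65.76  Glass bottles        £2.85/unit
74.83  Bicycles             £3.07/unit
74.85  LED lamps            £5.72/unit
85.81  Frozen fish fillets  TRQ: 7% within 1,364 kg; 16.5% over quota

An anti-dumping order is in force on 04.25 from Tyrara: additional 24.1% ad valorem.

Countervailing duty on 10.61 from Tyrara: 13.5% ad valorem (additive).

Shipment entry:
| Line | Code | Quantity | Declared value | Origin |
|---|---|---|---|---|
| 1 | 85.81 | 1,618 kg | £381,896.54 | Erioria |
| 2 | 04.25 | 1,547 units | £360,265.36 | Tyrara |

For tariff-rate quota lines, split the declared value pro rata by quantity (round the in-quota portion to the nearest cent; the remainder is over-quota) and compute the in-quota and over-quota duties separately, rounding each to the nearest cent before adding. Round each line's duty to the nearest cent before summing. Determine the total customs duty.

Line 1 (85.81, Erioria, 1,618 kg, £381,896.54):
Code 85.81 is under a tariff-rate quota (threshold 1,364 kg). In-quota: 1,364 kg at 7%; over-quota: 254 kg at 16.5%.
Pro-rata value split: in-quota = £381,896.54 × 1,364/1,618 = £321,944.92; over-quota = £381,896.54 − £321,944.92 = £59,951.62.
In-quota duty = £321,944.92 × 7% = £22,536.14. Over-quota duty = £59,951.62 × 16.5% = £9,892.02.
Line duty = £22,536.14 + £9,892.02 = £32,428.16.
Line 2 (04.25, Tyrara, 1,547 units, £360,265.36):
Base rate for 04.25 is 17%.
Additional duty on 04.25 from Tyrara: +24.1%. Applied ad valorem rate: 17% + 24.1% = 41.1%.
Duty = £360,265.36 × 41.1% = £148,069.06.
Total = £32,428.16 + £148,069.06 = £180,497.22.

£180,497.22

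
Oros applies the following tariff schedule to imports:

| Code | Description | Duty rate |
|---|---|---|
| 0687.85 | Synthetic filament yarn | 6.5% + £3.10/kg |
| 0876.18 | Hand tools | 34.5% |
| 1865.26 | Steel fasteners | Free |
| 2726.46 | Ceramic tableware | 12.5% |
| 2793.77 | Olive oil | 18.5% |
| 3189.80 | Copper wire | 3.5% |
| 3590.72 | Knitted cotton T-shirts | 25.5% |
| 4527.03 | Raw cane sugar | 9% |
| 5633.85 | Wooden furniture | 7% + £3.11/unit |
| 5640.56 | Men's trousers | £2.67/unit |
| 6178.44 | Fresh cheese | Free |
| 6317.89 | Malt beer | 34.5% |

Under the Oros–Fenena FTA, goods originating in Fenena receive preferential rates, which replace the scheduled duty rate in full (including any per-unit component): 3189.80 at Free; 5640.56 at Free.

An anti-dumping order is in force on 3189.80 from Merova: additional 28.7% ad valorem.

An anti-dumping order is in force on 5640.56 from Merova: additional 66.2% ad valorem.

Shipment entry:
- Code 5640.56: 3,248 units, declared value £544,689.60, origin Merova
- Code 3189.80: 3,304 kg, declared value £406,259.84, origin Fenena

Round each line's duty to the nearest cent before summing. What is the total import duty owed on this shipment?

Line 1 (5640.56, Merova, 3,248 units, £544,689.60):
Base rate for 5640.56 is £2.67/unit.
5640.56 has an FTA preferential rate, but origin Merova is not Fenena; base rate stands.
Additional duty on 5640.56 from Merova: +66.2% ad valorem. Applied ad valorem rate = 66.2%.
Duty = £544,689.60 × 66.2% + 3,248 × £2.67 = £369,256.68.
Line 2 (3189.80, Fenena, 3,304 kg, £406,259.84):
Base rate for 3189.80 is 3.5%.
Origin Fenena qualifies under the Oros–Fenena agreement and 3189.80 is covered: preferential rate Free applies instead.
The additional-duty order on 3189.80 targets Merova, not Fenena; it does not apply.
Duty = £406,259.84 × 0% = £0.00.
Total = £369,256.68 + £0.00 = £369,256.68.

£369,256.68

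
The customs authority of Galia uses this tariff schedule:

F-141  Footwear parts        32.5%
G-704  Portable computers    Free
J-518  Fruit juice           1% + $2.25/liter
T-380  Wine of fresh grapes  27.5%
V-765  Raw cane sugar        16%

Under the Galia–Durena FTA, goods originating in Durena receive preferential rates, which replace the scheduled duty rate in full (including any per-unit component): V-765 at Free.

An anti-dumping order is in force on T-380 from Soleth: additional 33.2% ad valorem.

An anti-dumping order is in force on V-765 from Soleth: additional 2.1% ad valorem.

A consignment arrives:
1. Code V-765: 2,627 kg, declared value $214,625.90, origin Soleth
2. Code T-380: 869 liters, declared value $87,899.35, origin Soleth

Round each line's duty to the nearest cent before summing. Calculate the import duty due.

$92,202.20

Line 1 (V-765, Soleth, 2,627 kg, $214,625.90):
Base rate for V-765 is 16%.
V-765 has an FTA preferential rate, but origin Soleth is not Durena; base rate stands.
Additional duty on V-765 from Soleth: +2.1%. Applied ad valorem rate: 16% + 2.1% = 18.1%.
Duty = $214,625.90 × 18.1% = $38,847.29.
Line 2 (T-380, Soleth, 869 liters, $87,899.35):
Base rate for T-380 is 27.5%.
Additional duty on T-380 from Soleth: +33.2%. Applied ad valorem rate: 27.5% + 33.2% = 60.7%.
Duty = $87,899.35 × 60.7% = $53,354.91.
Total = $38,847.29 + $53,354.91 = $92,202.20.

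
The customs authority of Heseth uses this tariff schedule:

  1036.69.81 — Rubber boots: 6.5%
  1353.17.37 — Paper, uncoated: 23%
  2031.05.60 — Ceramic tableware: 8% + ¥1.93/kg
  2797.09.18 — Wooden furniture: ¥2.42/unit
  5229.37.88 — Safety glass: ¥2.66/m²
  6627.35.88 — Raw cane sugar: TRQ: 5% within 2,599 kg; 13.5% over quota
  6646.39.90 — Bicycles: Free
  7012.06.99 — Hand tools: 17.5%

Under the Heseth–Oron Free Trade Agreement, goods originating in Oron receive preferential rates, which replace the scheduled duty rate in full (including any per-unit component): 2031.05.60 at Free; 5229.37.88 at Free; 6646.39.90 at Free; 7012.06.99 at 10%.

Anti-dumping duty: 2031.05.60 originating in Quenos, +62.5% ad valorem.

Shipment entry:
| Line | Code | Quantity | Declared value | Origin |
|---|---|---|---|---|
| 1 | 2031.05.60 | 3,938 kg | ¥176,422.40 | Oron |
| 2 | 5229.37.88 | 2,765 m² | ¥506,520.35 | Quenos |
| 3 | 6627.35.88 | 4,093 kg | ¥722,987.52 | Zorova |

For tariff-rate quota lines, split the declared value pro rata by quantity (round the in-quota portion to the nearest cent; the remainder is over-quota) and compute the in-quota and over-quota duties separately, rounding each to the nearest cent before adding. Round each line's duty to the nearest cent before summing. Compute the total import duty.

¥65,935.79

Line 1 (2031.05.60, Oron, 3,938 kg, ¥176,422.40):
Base rate for 2031.05.60 is 8% + ¥1.93/kg.
Origin Oron qualifies under the Heseth–Oron agreement and 2031.05.60 is covered: preferential rate Free applies instead.
The additional-duty order on 2031.05.60 targets Quenos, not Oron; it does not apply.
Duty = ¥176,422.40 × 0% = ¥0.00.
Line 2 (5229.37.88, Quenos, 2,765 m², ¥506,520.35):
Base rate for 5229.37.88 is ¥2.66/m².
5229.37.88 has an FTA preferential rate, but origin Quenos is not Oron; base rate stands.
Duty = 2,765 × ¥2.66 = ¥7,354.90.
Line 3 (6627.35.88, Zorova, 4,093 kg, ¥722,987.52):
Code 6627.35.88 is under a tariff-rate quota (threshold 2,599 kg). In-quota: 2,599 kg at 5%; over-quota: 1,494 kg at 13.5%.
Pro-rata value split: in-quota = ¥722,987.52 × 2,599/4,093 = ¥459,087.36; over-quota = ¥722,987.52 − ¥459,087.36 = ¥263,900.16.
In-quota duty = ¥459,087.36 × 5% = ¥22,954.37. Over-quota duty = ¥263,900.16 × 13.5% = ¥35,626.52.
Line duty = ¥22,954.37 + ¥35,626.52 = ¥58,580.89.
Total = ¥0.00 + ¥7,354.90 + ¥58,580.89 = ¥65,935.79.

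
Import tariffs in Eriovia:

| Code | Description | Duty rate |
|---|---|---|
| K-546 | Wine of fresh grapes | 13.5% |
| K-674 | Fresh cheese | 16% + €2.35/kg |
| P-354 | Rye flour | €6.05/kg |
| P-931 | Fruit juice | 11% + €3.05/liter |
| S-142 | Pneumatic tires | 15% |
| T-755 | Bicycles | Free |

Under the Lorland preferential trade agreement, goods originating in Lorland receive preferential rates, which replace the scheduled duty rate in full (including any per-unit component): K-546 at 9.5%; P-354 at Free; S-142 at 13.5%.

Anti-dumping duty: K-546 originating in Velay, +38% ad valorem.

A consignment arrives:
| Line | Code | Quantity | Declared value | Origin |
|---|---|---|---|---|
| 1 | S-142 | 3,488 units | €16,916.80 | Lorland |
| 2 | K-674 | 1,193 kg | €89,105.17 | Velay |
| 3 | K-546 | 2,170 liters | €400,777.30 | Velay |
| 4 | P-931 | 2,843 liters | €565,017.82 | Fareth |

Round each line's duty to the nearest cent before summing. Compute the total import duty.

€296,567.57

Line 1 (S-142, Lorland, 3,488 units, €16,916.80):
Base rate for S-142 is 15%.
Origin Lorland qualifies under the Eriovia–Lorland agreement and S-142 is covered: preferential rate 13.5% applies instead.
Duty = €16,916.80 × 13.5% = €2,283.77.
Line 2 (K-674, Velay, 1,193 kg, €89,105.17):
Base rate for K-674 is 16% + €2.35/kg.
Duty = €89,105.17 × 16% + 1,193 × €2.35 = €17,060.38.
Line 3 (K-546, Velay, 2,170 liters, €400,777.30):
Base rate for K-546 is 13.5%.
K-546 has an FTA preferential rate, but origin Velay is not Lorland; base rate stands.
Additional duty on K-546 from Velay: +38%. Applied ad valorem rate: 13.5% + 38% = 51.5%.
Duty = €400,777.30 × 51.5% = €206,400.31.
Line 4 (P-931, Fareth, 2,843 liters, €565,017.82):
Base rate for P-931 is 11% + €3.05/liter.
Duty = €565,017.82 × 11% + 2,843 × €3.05 = €70,823.11.
Total = €2,283.77 + €17,060.38 + €206,400.31 + €70,823.11 = €296,567.57.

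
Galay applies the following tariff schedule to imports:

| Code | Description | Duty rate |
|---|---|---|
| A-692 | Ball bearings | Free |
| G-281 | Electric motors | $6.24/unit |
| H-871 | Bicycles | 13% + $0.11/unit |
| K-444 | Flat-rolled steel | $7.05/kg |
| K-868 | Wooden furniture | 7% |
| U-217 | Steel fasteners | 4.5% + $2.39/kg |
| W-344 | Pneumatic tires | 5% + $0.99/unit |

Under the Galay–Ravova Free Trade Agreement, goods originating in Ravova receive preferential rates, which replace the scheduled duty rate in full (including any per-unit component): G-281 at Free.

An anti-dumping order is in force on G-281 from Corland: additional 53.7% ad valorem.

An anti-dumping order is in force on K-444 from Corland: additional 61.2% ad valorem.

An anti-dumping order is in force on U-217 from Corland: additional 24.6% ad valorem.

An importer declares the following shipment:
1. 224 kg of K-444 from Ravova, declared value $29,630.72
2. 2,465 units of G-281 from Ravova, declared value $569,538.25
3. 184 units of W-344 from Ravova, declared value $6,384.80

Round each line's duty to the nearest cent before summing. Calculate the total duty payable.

Line 1 (K-444, Ravova, 224 kg, $29,630.72):
Base rate for K-444 is $7.05/kg.
Origin Ravova is the FTA partner but K-444 is not on the preference list; base rate stands.
The additional-duty order on K-444 targets Corland, not Ravova; it does not apply.
Duty = 224 × $7.05 = $1,579.20.
Line 2 (G-281, Ravova, 2,465 units, $569,538.25):
Base rate for G-281 is $6.24/unit.
Origin Ravova qualifies under the Galay–Ravova agreement and G-281 is covered: preferential rate Free applies instead.
The additional-duty order on G-281 targets Corland, not Ravova; it does not apply.
Duty = $569,538.25 × 0% = $0.00.
Line 3 (W-344, Ravova, 184 units, $6,384.80):
Base rate for W-344 is 5% + $0.99/unit.
Origin Ravova is the FTA partner but W-344 is not on the preference list; base rate stands.
Duty = $6,384.80 × 5% + 184 × $0.99 = $501.40.
Total = $1,579.20 + $0.00 + $501.40 = $2,080.60.

$2,080.60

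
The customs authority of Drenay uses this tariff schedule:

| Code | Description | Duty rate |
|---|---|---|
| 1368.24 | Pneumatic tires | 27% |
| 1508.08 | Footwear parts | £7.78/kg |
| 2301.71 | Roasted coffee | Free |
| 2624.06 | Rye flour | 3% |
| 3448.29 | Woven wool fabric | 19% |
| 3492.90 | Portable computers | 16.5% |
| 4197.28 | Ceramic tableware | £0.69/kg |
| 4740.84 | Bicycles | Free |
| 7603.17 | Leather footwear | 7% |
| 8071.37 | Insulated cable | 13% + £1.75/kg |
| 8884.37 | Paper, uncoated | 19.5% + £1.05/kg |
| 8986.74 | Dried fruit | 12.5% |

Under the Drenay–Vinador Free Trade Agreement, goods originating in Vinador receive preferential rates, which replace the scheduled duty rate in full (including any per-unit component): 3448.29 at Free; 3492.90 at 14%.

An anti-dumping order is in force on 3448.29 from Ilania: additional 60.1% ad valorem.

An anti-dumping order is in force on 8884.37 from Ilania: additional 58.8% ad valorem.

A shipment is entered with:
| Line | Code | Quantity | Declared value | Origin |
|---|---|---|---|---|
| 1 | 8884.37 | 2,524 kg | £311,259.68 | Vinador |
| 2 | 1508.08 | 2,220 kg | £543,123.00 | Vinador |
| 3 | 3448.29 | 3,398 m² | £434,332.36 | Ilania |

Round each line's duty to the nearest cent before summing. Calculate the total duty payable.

Line 1 (8884.37, Vinador, 2,524 kg, £311,259.68):
Base rate for 8884.37 is 19.5% + £1.05/kg.
Origin Vinador is the FTA partner but 8884.37 is not on the preference list; base rate stands.
The additional-duty order on 8884.37 targets Ilania, not Vinador; it does not apply.
Duty = £311,259.68 × 19.5% + 2,524 × £1.05 = £63,345.84.
Line 2 (1508.08, Vinador, 2,220 kg, £543,123.00):
Base rate for 1508.08 is £7.78/kg.
Origin Vinador is the FTA partner but 1508.08 is not on the preference list; base rate stands.
Duty = 2,220 × £7.78 = £17,271.60.
Line 3 (3448.29, Ilania, 3,398 m², £434,332.36):
Base rate for 3448.29 is 19%.
3448.29 has an FTA preferential rate, but origin Ilania is not Vinador; base rate stands.
Additional duty on 3448.29 from Ilania: +60.1%. Applied ad valorem rate: 19% + 60.1% = 79.1%.
Duty = £434,332.36 × 79.1% = £343,556.90.
Total = £63,345.84 + £17,271.60 + £343,556.90 = £424,174.34.

£424,174.34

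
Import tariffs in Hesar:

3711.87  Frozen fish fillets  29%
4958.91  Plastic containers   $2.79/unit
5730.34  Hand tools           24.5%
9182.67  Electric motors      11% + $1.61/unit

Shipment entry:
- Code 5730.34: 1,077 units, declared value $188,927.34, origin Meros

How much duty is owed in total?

Line 1 (5730.34, Meros, 1,077 units, $188,927.34):
Base rate for 5730.34 is 24.5%.
Duty = $188,927.34 × 24.5% = $46,287.20.

$46,287.20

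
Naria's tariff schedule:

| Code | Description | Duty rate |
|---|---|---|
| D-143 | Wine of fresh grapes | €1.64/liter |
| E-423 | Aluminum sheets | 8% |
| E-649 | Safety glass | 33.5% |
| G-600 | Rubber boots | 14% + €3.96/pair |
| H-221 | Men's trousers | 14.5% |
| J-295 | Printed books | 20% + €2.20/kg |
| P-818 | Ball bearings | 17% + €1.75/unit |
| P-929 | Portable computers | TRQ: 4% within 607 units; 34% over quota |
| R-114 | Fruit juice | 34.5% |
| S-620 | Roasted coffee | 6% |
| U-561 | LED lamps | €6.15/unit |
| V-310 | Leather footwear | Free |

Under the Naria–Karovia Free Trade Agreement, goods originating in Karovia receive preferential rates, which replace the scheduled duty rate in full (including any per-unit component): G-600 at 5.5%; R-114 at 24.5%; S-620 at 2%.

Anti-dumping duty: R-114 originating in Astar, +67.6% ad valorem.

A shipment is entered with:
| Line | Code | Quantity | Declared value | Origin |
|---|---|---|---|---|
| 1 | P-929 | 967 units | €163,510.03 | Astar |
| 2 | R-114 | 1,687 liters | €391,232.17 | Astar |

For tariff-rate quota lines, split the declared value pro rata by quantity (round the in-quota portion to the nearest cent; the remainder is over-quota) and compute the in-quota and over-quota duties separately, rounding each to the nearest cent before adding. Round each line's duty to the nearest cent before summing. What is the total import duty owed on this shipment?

€424,250.18

Line 1 (P-929, Astar, 967 units, €163,510.03):
Code P-929 is under a tariff-rate quota (threshold 607 units). In-quota: 607 units at 4%; over-quota: 360 units at 34%.
Pro-rata value split: in-quota = €163,510.03 × 607/967 = €102,637.63; over-quota = €163,510.03 − €102,637.63 = €60,872.40.
In-quota duty = €102,637.63 × 4% = €4,105.51. Over-quota duty = €60,872.40 × 34% = €20,696.62.
Line duty = €4,105.51 + €20,696.62 = €24,802.13.
Line 2 (R-114, Astar, 1,687 liters, €391,232.17):
Base rate for R-114 is 34.5%.
R-114 has an FTA preferential rate, but origin Astar is not Karovia; base rate stands.
Additional duty on R-114 from Astar: +67.6%. Applied ad valorem rate: 34.5% + 67.6% = 102.1%.
Duty = €391,232.17 × 102.1% = €399,448.05.
Total = €24,802.13 + €399,448.05 = €424,250.18.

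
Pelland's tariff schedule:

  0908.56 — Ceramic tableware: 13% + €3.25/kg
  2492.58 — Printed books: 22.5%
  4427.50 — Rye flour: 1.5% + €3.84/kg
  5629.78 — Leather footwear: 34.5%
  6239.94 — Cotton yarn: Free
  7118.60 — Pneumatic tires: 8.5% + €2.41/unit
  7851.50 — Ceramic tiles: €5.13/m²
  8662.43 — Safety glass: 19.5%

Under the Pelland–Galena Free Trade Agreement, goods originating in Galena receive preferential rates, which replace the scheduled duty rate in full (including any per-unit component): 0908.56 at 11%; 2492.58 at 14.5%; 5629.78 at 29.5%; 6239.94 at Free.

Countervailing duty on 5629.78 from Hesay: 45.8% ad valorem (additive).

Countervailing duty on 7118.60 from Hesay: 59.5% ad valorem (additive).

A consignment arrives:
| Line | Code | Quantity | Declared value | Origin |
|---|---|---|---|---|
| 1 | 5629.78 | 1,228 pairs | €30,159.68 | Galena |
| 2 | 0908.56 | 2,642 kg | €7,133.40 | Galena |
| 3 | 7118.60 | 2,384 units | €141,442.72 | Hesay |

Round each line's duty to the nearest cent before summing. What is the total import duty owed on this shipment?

€111,608.27

Line 1 (5629.78, Galena, 1,228 pairs, €30,159.68):
Base rate for 5629.78 is 34.5%.
Origin Galena qualifies under the Pelland–Galena agreement and 5629.78 is covered: preferential rate 29.5% applies instead.
The additional-duty order on 5629.78 targets Hesay, not Galena; it does not apply.
Duty = €30,159.68 × 29.5% = €8,897.11.
Line 2 (0908.56, Galena, 2,642 kg, €7,133.40):
Base rate for 0908.56 is 13% + €3.25/kg.
Origin Galena qualifies under the Pelland–Galena agreement and 0908.56 is covered: preferential rate 11% applies instead.
Duty = €7,133.40 × 11% = €784.67.
Line 3 (7118.60, Hesay, 2,384 units, €141,442.72):
Base rate for 7118.60 is 8.5% + €2.41/unit.
Additional duty on 7118.60 from Hesay: +59.5%. Applied ad valorem rate: 8.5% + 59.5% = 68%.
Duty = €141,442.72 × 68% + 2,384 × €2.41 = €101,926.49.
Total = €8,897.11 + €784.67 + €101,926.49 = €111,608.27.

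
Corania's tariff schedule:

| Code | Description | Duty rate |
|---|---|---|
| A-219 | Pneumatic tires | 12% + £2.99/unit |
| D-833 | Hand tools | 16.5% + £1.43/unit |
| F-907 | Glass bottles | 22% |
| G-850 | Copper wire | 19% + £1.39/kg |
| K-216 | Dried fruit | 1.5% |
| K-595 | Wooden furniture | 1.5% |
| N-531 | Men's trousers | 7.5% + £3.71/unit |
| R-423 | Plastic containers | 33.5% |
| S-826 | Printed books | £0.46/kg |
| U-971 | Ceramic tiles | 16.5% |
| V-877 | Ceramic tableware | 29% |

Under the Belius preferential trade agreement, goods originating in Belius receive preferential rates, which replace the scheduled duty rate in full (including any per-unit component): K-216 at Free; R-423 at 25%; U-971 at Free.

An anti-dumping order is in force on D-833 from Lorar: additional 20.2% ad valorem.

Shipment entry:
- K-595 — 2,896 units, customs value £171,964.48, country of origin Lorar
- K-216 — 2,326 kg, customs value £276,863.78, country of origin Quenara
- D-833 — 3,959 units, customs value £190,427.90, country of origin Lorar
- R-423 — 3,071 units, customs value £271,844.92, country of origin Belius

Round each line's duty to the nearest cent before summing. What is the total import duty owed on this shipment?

Line 1 (K-595, Lorar, 2,896 units, £171,964.48):
Base rate for K-595 is 1.5%.
Duty = £171,964.48 × 1.5% = £2,579.47.
Line 2 (K-216, Quenara, 2,326 kg, £276,863.78):
Base rate for K-216 is 1.5%.
K-216 has an FTA preferential rate, but origin Quenara is not Belius; base rate stands.
Duty = £276,863.78 × 1.5% = £4,152.96.
Line 3 (D-833, Lorar, 3,959 units, £190,427.90):
Base rate for D-833 is 16.5% + £1.43/unit.
Additional duty on D-833 from Lorar: +20.2%. Applied ad valorem rate: 16.5% + 20.2% = 36.7%.
Duty = £190,427.90 × 36.7% + 3,959 × £1.43 = £75,548.41.
Line 4 (R-423, Belius, 3,071 units, £271,844.92):
Base rate for R-423 is 33.5%.
Origin Belius qualifies under the Corania–Belius agreement and R-423 is covered: preferential rate 25% applies instead.
Duty = £271,844.92 × 25% = £67,961.23.
Total = £2,579.47 + £4,152.96 + £75,548.41 + £67,961.23 = £150,242.07.

£150,242.07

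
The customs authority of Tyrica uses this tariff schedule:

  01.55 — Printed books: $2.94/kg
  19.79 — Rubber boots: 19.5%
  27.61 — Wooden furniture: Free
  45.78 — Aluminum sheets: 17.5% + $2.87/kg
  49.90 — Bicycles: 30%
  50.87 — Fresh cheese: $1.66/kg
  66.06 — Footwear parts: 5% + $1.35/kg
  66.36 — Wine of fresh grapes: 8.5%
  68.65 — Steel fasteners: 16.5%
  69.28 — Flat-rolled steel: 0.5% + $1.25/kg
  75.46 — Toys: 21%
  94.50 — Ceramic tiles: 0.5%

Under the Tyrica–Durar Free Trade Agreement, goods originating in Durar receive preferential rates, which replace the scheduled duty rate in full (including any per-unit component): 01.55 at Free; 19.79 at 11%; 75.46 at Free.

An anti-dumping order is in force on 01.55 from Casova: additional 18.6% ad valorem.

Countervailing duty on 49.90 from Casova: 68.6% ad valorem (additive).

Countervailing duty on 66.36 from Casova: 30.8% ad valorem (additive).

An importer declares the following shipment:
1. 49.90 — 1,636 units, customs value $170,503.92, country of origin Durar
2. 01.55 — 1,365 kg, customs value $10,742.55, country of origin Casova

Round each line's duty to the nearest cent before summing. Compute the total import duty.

$57,162.39

Line 1 (49.90, Durar, 1,636 units, $170,503.92):
Base rate for 49.90 is 30%.
Origin Durar is the FTA partner but 49.90 is not on the preference list; base rate stands.
The additional-duty order on 49.90 targets Casova, not Durar; it does not apply.
Duty = $170,503.92 × 30% = $51,151.18.
Line 2 (01.55, Casova, 1,365 kg, $10,742.55):
Base rate for 01.55 is $2.94/kg.
01.55 has an FTA preferential rate, but origin Casova is not Durar; base rate stands.
Additional duty on 01.55 from Casova: +18.6% ad valorem. Applied ad valorem rate = 18.6%.
Duty = $10,742.55 × 18.6% + 1,365 × $2.94 = $6,011.21.
Total = $51,151.18 + $6,011.21 = $57,162.39.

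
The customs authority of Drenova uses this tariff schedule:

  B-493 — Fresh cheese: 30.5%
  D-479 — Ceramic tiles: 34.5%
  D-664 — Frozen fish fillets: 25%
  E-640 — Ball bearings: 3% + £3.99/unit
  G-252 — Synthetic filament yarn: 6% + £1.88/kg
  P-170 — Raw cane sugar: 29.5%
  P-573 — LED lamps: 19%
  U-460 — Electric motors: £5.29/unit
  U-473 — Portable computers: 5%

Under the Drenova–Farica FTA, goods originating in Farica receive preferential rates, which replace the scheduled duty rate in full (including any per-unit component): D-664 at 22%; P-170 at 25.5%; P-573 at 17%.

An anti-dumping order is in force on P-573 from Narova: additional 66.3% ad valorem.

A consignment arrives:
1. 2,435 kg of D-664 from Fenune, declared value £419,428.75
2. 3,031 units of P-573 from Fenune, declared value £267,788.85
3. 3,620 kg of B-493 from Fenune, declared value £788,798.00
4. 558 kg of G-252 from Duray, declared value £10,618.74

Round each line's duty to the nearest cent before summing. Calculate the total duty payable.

£398,006.62

Line 1 (D-664, Fenune, 2,435 kg, £419,428.75):
Base rate for D-664 is 25%.
D-664 has an FTA preferential rate, but origin Fenune is not Farica; base rate stands.
Duty = £419,428.75 × 25% = £104,857.19.
Line 2 (P-573, Fenune, 3,031 units, £267,788.85):
Base rate for P-573 is 19%.
P-573 has an FTA preferential rate, but origin Fenune is not Farica; base rate stands.
The additional-duty order on P-573 targets Narova, not Fenune; it does not apply.
Duty = £267,788.85 × 19% = £50,879.88.
Line 3 (B-493, Fenune, 3,620 kg, £788,798.00):
Base rate for B-493 is 30.5%.
Duty = £788,798.00 × 30.5% = £240,583.39.
Line 4 (G-252, Duray, 558 kg, £10,618.74):
Base rate for G-252 is 6% + £1.88/kg.
Duty = £10,618.74 × 6% + 558 × £1.88 = £1,686.16.
Total = £104,857.19 + £50,879.88 + £240,583.39 + £1,686.16 = £398,006.62.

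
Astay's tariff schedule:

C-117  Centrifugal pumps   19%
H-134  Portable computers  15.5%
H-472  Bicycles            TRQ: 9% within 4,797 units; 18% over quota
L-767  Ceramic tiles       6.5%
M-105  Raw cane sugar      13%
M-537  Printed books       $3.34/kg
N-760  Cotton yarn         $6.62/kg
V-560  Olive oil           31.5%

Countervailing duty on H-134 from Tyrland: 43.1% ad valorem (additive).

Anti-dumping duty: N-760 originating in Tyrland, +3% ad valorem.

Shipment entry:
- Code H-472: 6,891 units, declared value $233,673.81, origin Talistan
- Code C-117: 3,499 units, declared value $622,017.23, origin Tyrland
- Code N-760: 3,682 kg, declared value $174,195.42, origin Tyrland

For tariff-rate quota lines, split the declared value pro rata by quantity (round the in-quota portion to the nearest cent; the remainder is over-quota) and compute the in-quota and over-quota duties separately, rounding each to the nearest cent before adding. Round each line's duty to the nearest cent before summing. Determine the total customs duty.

Line 1 (H-472, Talistan, 6,891 units, $233,673.81):
Code H-472 is under a tariff-rate quota (threshold 4,797 units). In-quota: 4,797 units at 9%; over-quota: 2,094 units at 18%.
Pro-rata value split: in-quota = $233,673.81 × 4,797/6,891 = $162,666.27; over-quota = $233,673.81 − $162,666.27 = $71,007.54.
In-quota duty = $162,666.27 × 9% = $14,639.96. Over-quota duty = $71,007.54 × 18% = $12,781.36.
Line duty = $14,639.96 + $12,781.36 = $27,421.32.
Line 2 (C-117, Tyrland, 3,499 units, $622,017.23):
Base rate for C-117 is 19%.
Duty = $622,017.23 × 19% = $118,183.27.
Line 3 (N-760, Tyrland, 3,682 kg, $174,195.42):
Base rate for N-760 is $6.62/kg.
Additional duty on N-760 from Tyrland: +3% ad valorem. Applied ad valorem rate = 3%.
Duty = $174,195.42 × 3% + 3,682 × $6.62 = $29,600.70.
Total = $27,421.32 + $118,183.27 + $29,600.70 = $175,205.29.

$175,205.29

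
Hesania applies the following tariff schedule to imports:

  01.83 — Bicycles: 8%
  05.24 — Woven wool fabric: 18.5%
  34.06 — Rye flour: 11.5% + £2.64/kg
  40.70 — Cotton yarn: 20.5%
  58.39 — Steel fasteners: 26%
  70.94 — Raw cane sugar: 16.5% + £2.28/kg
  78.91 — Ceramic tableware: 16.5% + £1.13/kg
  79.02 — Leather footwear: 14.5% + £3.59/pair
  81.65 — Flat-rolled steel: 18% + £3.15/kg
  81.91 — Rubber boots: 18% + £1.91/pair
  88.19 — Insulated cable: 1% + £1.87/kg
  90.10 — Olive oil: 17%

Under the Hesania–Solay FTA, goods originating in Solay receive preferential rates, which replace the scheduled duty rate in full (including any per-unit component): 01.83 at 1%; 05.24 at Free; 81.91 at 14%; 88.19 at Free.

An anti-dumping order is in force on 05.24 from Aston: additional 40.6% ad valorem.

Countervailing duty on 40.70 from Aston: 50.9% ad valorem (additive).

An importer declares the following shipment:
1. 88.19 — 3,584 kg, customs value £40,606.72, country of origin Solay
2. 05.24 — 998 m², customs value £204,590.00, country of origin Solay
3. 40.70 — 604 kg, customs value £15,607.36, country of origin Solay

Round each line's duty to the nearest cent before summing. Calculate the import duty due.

Line 1 (88.19, Solay, 3,584 kg, £40,606.72):
Base rate for 88.19 is 1% + £1.87/kg.
Origin Solay qualifies under the Hesania–Solay agreement and 88.19 is covered: preferential rate Free applies instead.
Duty = £40,606.72 × 0% = £0.00.
Line 2 (05.24, Solay, 998 m², £204,590.00):
Base rate for 05.24 is 18.5%.
Origin Solay qualifies under the Hesania–Solay agreement and 05.24 is covered: preferential rate Free applies instead.
The additional-duty order on 05.24 targets Aston, not Solay; it does not apply.
Duty = £204,590.00 × 0% = £0.00.
Line 3 (40.70, Solay, 604 kg, £15,607.36):
Base rate for 40.70 is 20.5%.
Origin Solay is the FTA partner but 40.70 is not on the preference list; base rate stands.
The additional-duty order on 40.70 targets Aston, not Solay; it does not apply.
Duty = £15,607.36 × 20.5% = £3,199.51.
Total = £0.00 + £0.00 + £3,199.51 = £3,199.51.

£3,199.51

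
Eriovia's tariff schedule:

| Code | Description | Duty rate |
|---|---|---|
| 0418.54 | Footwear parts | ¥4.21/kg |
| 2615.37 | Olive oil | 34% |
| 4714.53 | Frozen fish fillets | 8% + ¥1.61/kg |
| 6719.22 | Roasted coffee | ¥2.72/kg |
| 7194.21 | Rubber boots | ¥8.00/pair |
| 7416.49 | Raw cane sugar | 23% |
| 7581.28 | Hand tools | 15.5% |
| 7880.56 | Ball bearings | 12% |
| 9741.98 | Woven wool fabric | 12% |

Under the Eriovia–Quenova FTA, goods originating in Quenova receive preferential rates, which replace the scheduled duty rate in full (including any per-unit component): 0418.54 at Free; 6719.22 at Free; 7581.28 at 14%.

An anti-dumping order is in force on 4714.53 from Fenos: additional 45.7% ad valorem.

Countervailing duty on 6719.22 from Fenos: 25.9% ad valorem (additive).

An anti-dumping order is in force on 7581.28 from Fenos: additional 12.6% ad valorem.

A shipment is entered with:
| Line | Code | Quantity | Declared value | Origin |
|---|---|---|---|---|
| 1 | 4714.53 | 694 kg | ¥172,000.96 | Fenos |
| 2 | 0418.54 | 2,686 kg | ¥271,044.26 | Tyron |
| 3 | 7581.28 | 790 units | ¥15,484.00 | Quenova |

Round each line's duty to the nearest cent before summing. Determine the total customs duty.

¥106,957.68

Line 1 (4714.53, Fenos, 694 kg, ¥172,000.96):
Base rate for 4714.53 is 8% + ¥1.61/kg.
Additional duty on 4714.53 from Fenos: +45.7%. Applied ad valorem rate: 8% + 45.7% = 53.7%.
Duty = ¥172,000.96 × 53.7% + 694 × ¥1.61 = ¥93,481.86.
Line 2 (0418.54, Tyron, 2,686 kg, ¥271,044.26):
Base rate for 0418.54 is ¥4.21/kg.
0418.54 has an FTA preferential rate, but origin Tyron is not Quenova; base rate stands.
Duty = 2,686 × ¥4.21 = ¥11,308.06.
Line 3 (7581.28, Quenova, 790 units, ¥15,484.00):
Base rate for 7581.28 is 15.5%.
Origin Quenova qualifies under the Eriovia–Quenova agreement and 7581.28 is covered: preferential rate 14% applies instead.
The additional-duty order on 7581.28 targets Fenos, not Quenova; it does not apply.
Duty = ¥15,484.00 × 14% = ¥2,167.76.
Total = ¥93,481.86 + ¥11,308.06 + ¥2,167.76 = ¥106,957.68.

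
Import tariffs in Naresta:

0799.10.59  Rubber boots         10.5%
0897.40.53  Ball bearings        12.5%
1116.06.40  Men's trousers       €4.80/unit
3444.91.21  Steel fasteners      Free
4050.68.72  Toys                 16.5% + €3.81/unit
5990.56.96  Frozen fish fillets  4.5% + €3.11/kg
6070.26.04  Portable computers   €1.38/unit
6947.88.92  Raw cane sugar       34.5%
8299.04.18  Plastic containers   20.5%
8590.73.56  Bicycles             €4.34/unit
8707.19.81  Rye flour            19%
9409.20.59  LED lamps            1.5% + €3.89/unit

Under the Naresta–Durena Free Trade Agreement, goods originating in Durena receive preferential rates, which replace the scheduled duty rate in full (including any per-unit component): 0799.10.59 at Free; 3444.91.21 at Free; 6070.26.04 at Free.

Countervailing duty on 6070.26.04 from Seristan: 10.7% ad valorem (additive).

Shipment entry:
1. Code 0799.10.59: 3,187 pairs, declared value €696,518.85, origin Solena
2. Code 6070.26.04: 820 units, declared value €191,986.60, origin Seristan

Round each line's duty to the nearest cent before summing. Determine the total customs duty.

Line 1 (0799.10.59, Solena, 3,187 pairs, €696,518.85):
Base rate for 0799.10.59 is 10.5%.
0799.10.59 has an FTA preferential rate, but origin Solena is not Durena; base rate stands.
Duty = €696,518.85 × 10.5% = €73,134.48.
Line 2 (6070.26.04, Seristan, 820 units, €191,986.60):
Base rate for 6070.26.04 is €1.38/unit.
6070.26.04 has an FTA preferential rate, but origin Seristan is not Durena; base rate stands.
Additional duty on 6070.26.04 from Seristan: +10.7% ad valorem. Applied ad valorem rate = 10.7%.
Duty = €191,986.60 × 10.7% + 820 × €1.38 = €21,674.17.
Total = €73,134.48 + €21,674.17 = €94,808.65.

€94,808.65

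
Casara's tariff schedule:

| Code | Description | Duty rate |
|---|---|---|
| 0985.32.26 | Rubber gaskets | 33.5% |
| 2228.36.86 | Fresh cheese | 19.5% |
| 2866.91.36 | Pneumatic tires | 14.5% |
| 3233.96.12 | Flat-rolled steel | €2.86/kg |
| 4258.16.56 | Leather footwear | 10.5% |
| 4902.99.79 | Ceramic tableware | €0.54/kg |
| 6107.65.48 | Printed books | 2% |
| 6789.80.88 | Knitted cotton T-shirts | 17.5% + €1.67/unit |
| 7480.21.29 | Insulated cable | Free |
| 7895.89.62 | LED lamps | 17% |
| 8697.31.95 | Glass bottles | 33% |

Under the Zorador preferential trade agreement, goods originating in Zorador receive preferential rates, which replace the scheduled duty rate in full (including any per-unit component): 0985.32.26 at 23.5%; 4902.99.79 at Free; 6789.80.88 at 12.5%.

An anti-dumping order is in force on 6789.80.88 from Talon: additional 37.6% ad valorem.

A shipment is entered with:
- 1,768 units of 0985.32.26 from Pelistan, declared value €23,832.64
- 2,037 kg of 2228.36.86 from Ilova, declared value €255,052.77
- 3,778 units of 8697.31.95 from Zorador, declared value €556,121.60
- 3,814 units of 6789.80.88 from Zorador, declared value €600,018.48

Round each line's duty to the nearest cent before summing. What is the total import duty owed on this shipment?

Line 1 (0985.32.26, Pelistan, 1,768 units, €23,832.64):
Base rate for 0985.32.26 is 33.5%.
0985.32.26 has an FTA preferential rate, but origin Pelistan is not Zorador; base rate stands.
Duty = €23,832.64 × 33.5% = €7,983.93.
Line 2 (2228.36.86, Ilova, 2,037 kg, €255,052.77):
Base rate for 2228.36.86 is 19.5%.
Duty = €255,052.77 × 19.5% = €49,735.29.
Line 3 (8697.31.95, Zorador, 3,778 units, €556,121.60):
Base rate for 8697.31.95 is 33%.
Origin Zorador is the FTA partner but 8697.31.95 is not on the preference list; base rate stands.
Duty = €556,121.60 × 33% = €183,520.13.
Line 4 (6789.80.88, Zorador, 3,814 units, €600,018.48):
Base rate for 6789.80.88 is 17.5% + €1.67/unit.
Origin Zorador qualifies under the Casara–Zorador agreement and 6789.80.88 is covered: preferential rate 12.5% applies instead.
The additional-duty order on 6789.80.88 targets Talon, not Zorador; it does not apply.
Duty = €600,018.48 × 12.5% = €75,002.31.
Total = €7,983.93 + €49,735.29 + €183,520.13 + €75,002.31 = €316,241.66.

€316,241.66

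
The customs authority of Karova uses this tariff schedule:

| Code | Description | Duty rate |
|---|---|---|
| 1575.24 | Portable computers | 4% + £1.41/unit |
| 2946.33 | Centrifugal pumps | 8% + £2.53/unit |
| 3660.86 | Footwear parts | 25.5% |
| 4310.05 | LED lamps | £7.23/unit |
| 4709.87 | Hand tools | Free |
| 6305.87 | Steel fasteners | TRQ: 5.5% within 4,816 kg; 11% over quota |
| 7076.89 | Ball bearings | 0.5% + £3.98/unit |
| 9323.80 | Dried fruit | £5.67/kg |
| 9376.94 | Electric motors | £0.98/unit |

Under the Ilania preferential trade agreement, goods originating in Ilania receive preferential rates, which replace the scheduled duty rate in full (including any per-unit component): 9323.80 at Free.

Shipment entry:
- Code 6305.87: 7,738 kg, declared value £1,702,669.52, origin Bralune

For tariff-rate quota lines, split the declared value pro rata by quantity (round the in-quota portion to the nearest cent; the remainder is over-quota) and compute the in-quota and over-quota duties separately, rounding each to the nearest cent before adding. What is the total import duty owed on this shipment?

Line 1 (6305.87, Bralune, 7,738 kg, £1,702,669.52):
Code 6305.87 is under a tariff-rate quota (threshold 4,816 kg). In-quota: 4,816 kg at 5.5%; over-quota: 2,922 kg at 11%.
Pro-rata value split: in-quota = £1,702,669.52 × 4,816/7,738 = £1,059,712.64; over-quota = £1,702,669.52 − £1,059,712.64 = £642,956.88.
In-quota duty = £1,059,712.64 × 5.5% = £58,284.20. Over-quota duty = £642,956.88 × 11% = £70,725.26.
Line duty = £58,284.20 + £70,725.26 = £129,009.46.

£129,009.46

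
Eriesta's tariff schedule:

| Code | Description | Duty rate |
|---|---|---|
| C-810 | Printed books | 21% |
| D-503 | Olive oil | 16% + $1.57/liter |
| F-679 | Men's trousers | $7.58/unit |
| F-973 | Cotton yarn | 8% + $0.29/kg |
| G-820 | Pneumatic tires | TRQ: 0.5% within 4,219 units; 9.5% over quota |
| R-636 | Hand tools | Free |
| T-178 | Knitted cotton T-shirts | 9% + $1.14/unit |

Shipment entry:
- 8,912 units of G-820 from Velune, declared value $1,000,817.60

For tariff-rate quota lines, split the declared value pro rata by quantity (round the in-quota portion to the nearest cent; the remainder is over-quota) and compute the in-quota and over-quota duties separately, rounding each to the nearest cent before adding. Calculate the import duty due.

$52,436.24

Line 1 (G-820, Velune, 8,912 units, $1,000,817.60):
Code G-820 is under a tariff-rate quota (threshold 4,219 units). In-quota: 4,219 units at 0.5%; over-quota: 4,693 units at 9.5%.
Pro-rata value split: in-quota = $1,000,817.60 × 4,219/8,912 = $473,793.70; over-quota = $1,000,817.60 − $473,793.70 = $527,023.90.
In-quota duty = $473,793.70 × 0.5% = $2,368.97. Over-quota duty = $527,023.90 × 9.5% = $50,067.27.
Line duty = $2,368.97 + $50,067.27 = $52,436.24.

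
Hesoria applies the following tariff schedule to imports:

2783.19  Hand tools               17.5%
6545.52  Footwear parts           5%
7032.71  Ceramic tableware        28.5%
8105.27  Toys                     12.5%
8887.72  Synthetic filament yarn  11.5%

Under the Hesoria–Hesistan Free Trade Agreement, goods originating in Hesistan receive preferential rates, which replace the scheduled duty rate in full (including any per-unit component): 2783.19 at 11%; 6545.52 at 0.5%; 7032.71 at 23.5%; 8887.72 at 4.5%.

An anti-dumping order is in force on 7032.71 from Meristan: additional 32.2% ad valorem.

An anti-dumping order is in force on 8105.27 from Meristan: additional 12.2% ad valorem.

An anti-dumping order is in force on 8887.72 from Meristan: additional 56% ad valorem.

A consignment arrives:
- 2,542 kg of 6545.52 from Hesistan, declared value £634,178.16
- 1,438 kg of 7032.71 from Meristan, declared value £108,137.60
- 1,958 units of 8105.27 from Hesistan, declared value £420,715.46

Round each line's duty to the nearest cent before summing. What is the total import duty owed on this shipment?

Line 1 (6545.52, Hesistan, 2,542 kg, £634,178.16):
Base rate for 6545.52 is 5%.
Origin Hesistan qualifies under the Hesoria–Hesistan agreement and 6545.52 is covered: preferential rate 0.5% applies instead.
Duty = £634,178.16 × 0.5% = £3,170.89.
Line 2 (7032.71, Meristan, 1,438 kg, £108,137.60):
Base rate for 7032.71 is 28.5%.
7032.71 has an FTA preferential rate, but origin Meristan is not Hesistan; base rate stands.
Additional duty on 7032.71 from Meristan: +32.2%. Applied ad valorem rate: 28.5% + 32.2% = 60.7%.
Duty = £108,137.60 × 60.7% = £65,639.52.
Line 3 (8105.27, Hesistan, 1,958 units, £420,715.46):
Base rate for 8105.27 is 12.5%.
Origin Hesistan is the FTA partner but 8105.27 is not on the preference list; base rate stands.
The additional-duty order on 8105.27 targets Meristan, not Hesistan; it does not apply.
Duty = £420,715.46 × 12.5% = £52,589.43.
Total = £3,170.89 + £65,639.52 + £52,589.43 = £121,399.84.

£121,399.84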